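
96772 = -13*( - 7444 ) 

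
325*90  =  29250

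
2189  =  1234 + 955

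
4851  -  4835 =16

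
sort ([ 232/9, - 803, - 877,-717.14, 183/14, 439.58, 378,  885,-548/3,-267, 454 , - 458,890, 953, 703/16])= [- 877  , - 803, - 717.14 ,-458, - 267,-548/3, 183/14,232/9,703/16,378,439.58,454, 885, 890,953 ] 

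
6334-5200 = 1134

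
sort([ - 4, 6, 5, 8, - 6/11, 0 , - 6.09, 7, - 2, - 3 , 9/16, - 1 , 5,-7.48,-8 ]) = [ - 8, - 7.48,-6.09, - 4, - 3, - 2, -1 , -6/11, 0,9/16,5, 5 , 6, 7, 8]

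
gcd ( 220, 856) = 4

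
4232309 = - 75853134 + 80085443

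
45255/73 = 619 + 68/73 =619.93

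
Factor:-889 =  - 7^1* 127^1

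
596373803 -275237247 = 321136556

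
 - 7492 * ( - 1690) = 12661480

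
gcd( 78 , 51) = 3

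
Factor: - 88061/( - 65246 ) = 2^( - 1)*17^( -1)*19^( -1 )*101^(-1)*107^1*823^1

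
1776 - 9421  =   - 7645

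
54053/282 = 54053/282  =  191.68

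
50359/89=565+74/89 = 565.83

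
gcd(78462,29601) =9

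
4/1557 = 4/1557 = 0.00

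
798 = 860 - 62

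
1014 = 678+336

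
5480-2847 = 2633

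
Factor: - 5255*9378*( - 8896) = 2^7*3^2 * 5^1 * 139^1*521^1*1051^1 = 438407245440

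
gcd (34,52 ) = 2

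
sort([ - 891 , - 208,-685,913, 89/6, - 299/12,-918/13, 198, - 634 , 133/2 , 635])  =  [ - 891, - 685, - 634, - 208, - 918/13,-299/12, 89/6 , 133/2, 198,635,913]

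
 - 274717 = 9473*( - 29)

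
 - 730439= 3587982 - 4318421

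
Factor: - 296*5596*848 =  - 2^9*37^1*53^1 * 1399^1=   - 1404640768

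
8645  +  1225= 9870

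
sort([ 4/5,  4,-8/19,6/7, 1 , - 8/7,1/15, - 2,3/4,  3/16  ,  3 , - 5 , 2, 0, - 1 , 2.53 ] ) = [-5 ,-2, - 8/7 , - 1, - 8/19,0,  1/15 , 3/16,3/4,4/5,6/7, 1,  2,2.53,3, 4]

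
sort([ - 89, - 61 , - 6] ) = [ - 89,  -  61, - 6 ]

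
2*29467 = 58934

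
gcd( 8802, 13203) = 4401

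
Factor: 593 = 593^1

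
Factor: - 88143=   -  3^1*11^1*2671^1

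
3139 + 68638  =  71777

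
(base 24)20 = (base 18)2C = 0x30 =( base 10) 48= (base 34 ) 1e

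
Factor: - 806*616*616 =-2^7*7^2*11^2*13^1*31^1 = - 305841536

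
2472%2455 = 17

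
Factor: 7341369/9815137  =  3^1*7^1*17^( - 1 )*29^( - 1 )*43^( - 1 )*463^( - 1)*349589^1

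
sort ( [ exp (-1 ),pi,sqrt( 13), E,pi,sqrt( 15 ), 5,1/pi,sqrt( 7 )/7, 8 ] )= [ 1/pi,exp( - 1 )  ,  sqrt ( 7)/7 , E,pi,pi,sqrt( 13),sqrt(15 ) , 5,8 ]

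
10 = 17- 7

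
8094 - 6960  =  1134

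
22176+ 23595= 45771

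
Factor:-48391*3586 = - 2^1*7^1*11^1*31^1*163^1*223^1 = - 173530126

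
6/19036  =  3/9518 = 0.00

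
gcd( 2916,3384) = 36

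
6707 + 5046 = 11753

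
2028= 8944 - 6916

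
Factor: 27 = 3^3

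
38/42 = 19/21= 0.90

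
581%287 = 7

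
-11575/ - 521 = 22 + 113/521 = 22.22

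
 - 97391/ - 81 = 1202 + 29/81 = 1202.36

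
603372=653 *924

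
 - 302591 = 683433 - 986024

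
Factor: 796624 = 2^4*49789^1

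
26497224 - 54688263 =-28191039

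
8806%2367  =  1705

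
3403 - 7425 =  - 4022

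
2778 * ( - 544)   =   - 1511232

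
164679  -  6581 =158098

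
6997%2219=340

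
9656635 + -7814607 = 1842028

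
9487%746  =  535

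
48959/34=48959/34 = 1439.97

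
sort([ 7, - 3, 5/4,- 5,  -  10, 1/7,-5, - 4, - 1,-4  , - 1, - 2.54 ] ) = [ - 10 , - 5, - 5 , - 4,  -  4, - 3, - 2.54,- 1, - 1, 1/7,  5/4,7]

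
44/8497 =44/8497 = 0.01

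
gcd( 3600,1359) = 9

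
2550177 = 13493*189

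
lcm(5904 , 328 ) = 5904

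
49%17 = 15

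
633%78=9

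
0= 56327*0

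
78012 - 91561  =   - 13549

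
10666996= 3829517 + 6837479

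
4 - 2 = 2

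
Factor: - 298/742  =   -149/371 =-7^ (-1)  *53^(-1 )*149^1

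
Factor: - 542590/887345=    - 2^1*29^1*103^( - 1) * 1723^(- 1 ) *1871^1=- 108518/177469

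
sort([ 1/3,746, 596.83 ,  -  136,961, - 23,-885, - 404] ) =[ - 885, - 404, - 136, - 23,1/3,596.83,746,961 ]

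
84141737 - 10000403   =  74141334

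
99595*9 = 896355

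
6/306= 1/51 = 0.02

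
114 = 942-828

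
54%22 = 10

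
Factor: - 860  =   - 2^2 * 5^1*43^1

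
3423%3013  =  410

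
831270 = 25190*33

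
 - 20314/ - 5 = 4062+4/5= 4062.80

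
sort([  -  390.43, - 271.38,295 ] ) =[ - 390.43,  -  271.38,295 ]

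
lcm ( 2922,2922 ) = 2922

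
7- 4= 3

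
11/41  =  11/41 =0.27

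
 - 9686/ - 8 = 1210 + 3/4= 1210.75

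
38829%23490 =15339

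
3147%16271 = 3147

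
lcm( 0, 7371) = 0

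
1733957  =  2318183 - 584226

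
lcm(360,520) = 4680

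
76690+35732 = 112422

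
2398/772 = 1199/386 = 3.11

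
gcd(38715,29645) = 5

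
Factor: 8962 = 2^1*4481^1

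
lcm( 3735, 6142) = 276390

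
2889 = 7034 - 4145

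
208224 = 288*723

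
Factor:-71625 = -3^1*5^3 * 191^1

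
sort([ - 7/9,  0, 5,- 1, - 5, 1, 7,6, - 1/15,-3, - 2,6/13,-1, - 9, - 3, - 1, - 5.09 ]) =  [- 9, - 5.09,-5,-3,  -  3,- 2, - 1,- 1,-1, - 7/9, - 1/15,0, 6/13, 1, 5, 6, 7] 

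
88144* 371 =32701424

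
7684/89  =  7684/89 = 86.34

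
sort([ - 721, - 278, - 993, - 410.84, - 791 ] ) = [ - 993, - 791, - 721, - 410.84, - 278]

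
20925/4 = 5231 + 1/4 = 5231.25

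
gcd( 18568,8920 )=8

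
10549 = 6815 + 3734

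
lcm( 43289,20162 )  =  1471826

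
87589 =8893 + 78696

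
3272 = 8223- 4951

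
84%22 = 18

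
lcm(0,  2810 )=0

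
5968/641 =9 + 199/641 = 9.31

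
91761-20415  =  71346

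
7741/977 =7  +  902/977 = 7.92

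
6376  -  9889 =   -  3513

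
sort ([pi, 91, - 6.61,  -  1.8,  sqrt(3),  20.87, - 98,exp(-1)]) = [ - 98, - 6.61, - 1.8,exp(-1),sqrt( 3 ), pi, 20.87, 91 ]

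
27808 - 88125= - 60317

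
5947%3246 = 2701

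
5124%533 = 327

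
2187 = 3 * 729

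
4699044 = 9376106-4677062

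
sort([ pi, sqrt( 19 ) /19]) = [ sqrt(19 )/19, pi ] 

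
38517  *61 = 2349537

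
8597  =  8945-348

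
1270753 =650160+620593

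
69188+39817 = 109005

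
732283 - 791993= -59710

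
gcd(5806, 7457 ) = 1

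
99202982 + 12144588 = 111347570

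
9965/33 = 9965/33 =301.97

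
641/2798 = 641/2798 = 0.23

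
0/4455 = 0 = 0.00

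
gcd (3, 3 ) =3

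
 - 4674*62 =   -  289788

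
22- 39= - 17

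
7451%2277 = 620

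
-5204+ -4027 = - 9231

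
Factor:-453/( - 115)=3^1 * 5^( - 1 )*23^ ( - 1)*151^1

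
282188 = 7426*38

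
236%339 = 236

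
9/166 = 9/166 = 0.05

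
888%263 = 99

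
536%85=26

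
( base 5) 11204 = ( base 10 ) 804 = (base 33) OC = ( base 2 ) 1100100100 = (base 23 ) 1BM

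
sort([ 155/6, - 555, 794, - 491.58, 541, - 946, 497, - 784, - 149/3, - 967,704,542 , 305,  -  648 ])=[-967, - 946 , - 784,- 648, - 555,-491.58,-149/3, 155/6,305, 497, 541, 542, 704, 794] 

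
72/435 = 24/145  =  0.17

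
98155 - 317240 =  - 219085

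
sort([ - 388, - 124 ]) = [ - 388,-124] 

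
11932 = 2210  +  9722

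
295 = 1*295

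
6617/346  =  6617/346 = 19.12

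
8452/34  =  4226/17  =  248.59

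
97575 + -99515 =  -1940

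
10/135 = 2/27 = 0.07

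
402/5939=402/5939 = 0.07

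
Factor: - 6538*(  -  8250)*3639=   2^2*3^2*5^3 *7^1*11^1*467^1*1213^1 = 196282201500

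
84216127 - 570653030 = -486436903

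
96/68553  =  32/22851=0.00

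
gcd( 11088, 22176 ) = 11088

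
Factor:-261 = - 3^2*29^1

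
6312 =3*2104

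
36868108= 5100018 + 31768090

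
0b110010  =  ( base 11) 46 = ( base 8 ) 62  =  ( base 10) 50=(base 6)122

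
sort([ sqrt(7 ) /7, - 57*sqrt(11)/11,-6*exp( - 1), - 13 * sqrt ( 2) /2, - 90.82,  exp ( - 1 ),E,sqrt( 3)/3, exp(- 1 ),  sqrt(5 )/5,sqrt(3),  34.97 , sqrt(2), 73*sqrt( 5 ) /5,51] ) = [  -  90.82, - 57*sqrt(11)/11 , - 13 * sqrt (2)/2, - 6*exp( - 1),exp(-1),exp( - 1), sqrt( 7)/7, sqrt( 5 ) /5 , sqrt (3)/3,sqrt( 2 ),  sqrt (3 ), E,73*sqrt(5)/5,34.97, 51]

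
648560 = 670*968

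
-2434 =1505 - 3939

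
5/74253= 5/74253 = 0.00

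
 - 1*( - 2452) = 2452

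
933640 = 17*54920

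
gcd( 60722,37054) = 194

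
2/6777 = 2/6777  =  0.00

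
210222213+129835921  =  340058134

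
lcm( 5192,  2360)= 25960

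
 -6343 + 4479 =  - 1864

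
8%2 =0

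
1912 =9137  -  7225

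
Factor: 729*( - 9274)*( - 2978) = 20133501588 = 2^2*3^6*1489^1 * 4637^1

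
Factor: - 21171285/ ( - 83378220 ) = 2^ (-2 ) * 3^1 * 23^( - 1 )*31^( - 1 )*  1949^( - 1) * 470473^1=1411419/5558548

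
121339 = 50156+71183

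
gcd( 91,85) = 1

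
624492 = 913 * 684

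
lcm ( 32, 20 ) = 160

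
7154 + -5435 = 1719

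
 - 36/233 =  - 1 + 197/233 = -0.15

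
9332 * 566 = 5281912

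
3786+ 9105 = 12891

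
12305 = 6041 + 6264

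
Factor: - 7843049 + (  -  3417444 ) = - 11260493 = - 11260493^1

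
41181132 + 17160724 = 58341856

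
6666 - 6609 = 57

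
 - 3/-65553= 1/21851 = 0.00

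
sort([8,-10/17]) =[ - 10/17,8]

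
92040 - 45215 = 46825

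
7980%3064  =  1852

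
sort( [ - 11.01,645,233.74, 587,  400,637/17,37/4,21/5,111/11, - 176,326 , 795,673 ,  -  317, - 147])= [ - 317, - 176 , - 147, - 11.01, 21/5, 37/4, 111/11, 637/17, 233.74, 326 , 400, 587,645, 673 , 795]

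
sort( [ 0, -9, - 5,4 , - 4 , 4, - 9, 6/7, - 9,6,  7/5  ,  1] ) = [ - 9 , - 9 , - 9, - 5, - 4 , 0, 6/7,1, 7/5,4, 4, 6]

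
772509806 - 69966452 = 702543354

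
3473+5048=8521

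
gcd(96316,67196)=4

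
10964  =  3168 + 7796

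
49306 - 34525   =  14781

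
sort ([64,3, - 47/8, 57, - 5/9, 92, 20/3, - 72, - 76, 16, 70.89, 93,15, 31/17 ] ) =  [ - 76 , - 72, - 47/8,- 5/9, 31/17 , 3 , 20/3, 15, 16,57, 64, 70.89, 92, 93 ]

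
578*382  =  220796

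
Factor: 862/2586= 3^( - 1) = 1/3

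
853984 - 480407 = 373577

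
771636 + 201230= 972866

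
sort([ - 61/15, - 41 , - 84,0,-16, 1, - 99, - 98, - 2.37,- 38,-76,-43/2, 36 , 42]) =[-99,-98,-84, - 76, - 41  , - 38, - 43/2,-16,  -  61/15, -2.37,0, 1, 36,42]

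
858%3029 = 858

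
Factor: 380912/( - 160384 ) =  - 19/8= -2^( - 3)*19^1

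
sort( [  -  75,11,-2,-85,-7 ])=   [-85, - 75, - 7,-2, 11]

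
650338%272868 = 104602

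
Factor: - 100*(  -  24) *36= 2^7*3^3*5^2 = 86400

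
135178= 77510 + 57668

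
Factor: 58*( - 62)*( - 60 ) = 215760 = 2^4*3^1*5^1*29^1*31^1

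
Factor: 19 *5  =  5^1*19^1 =95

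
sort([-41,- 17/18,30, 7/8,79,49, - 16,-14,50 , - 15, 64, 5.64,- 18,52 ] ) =[  -  41,-18, - 16, - 15,-14,  -  17/18, 7/8, 5.64,30,49, 50, 52,64,79]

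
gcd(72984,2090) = 2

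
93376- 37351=56025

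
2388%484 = 452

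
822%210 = 192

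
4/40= 1/10= 0.10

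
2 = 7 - 5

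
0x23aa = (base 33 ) 8cm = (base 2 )10001110101010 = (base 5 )243010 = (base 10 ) 9130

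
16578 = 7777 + 8801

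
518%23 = 12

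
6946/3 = 6946/3 = 2315.33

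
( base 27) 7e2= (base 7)21662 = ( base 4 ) 1111223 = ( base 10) 5483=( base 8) 12553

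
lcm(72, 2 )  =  72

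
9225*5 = 46125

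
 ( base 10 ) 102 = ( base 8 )146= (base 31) 39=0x66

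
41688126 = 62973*662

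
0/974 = 0 = 0.00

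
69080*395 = 27286600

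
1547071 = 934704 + 612367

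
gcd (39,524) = 1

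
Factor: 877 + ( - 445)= 432 = 2^4 * 3^3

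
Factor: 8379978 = 2^1*3^1 * 1396663^1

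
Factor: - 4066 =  - 2^1*19^1*107^1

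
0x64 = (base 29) 3D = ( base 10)100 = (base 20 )50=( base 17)5f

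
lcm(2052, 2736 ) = 8208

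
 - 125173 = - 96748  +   - 28425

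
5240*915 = 4794600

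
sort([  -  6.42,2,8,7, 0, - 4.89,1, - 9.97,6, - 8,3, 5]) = [  -  9.97, - 8,-6.42, - 4.89,0,1,2, 3, 5,6, 7,8]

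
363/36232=363/36232  =  0.01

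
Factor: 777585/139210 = 155517/27842 = 2^( - 1)*3^1*13921^( - 1)*51839^1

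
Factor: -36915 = -3^1 * 5^1*23^1*107^1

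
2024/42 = 48 + 4/21 = 48.19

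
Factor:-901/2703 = - 3^( - 1)=-1/3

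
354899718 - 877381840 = - 522482122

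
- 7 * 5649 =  - 39543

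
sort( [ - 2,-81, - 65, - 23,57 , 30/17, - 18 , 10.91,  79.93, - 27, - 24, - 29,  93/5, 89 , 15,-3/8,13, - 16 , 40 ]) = [ - 81, - 65, - 29,  -  27 , - 24, - 23, - 18, - 16, - 2, - 3/8, 30/17,10.91,13, 15,  93/5, 40, 57,79.93, 89 ]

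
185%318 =185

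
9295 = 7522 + 1773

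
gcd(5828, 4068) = 4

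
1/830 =1/830 = 0.00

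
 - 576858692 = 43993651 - 620852343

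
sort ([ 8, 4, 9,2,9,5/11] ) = [ 5/11, 2,4,8,9,9]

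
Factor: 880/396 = 2^2*3^( - 2 )  *5^1= 20/9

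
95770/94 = 47885/47 = 1018.83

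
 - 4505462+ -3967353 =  - 8472815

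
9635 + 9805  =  19440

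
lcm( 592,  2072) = 4144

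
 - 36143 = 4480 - 40623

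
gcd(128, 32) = 32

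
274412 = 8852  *31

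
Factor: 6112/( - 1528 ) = - 4= - 2^2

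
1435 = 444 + 991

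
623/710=623/710 = 0.88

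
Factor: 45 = 3^2*5^1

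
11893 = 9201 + 2692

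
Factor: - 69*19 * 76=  - 99636 = -2^2*3^1 * 19^2*23^1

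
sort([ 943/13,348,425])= [ 943/13 , 348,425]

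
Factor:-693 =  - 3^2 * 7^1 *11^1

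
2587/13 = 199 = 199.00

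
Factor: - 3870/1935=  - 2^1  =  -2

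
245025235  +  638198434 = 883223669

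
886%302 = 282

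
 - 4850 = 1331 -6181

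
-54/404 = - 1 + 175/202 =-0.13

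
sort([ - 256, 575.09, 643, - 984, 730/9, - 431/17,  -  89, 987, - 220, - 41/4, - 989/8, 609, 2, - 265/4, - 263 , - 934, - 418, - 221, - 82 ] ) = [ - 984, - 934,  -  418, - 263, - 256, - 221, -220, - 989/8, - 89,- 82, - 265/4, - 431/17, - 41/4, 2, 730/9, 575.09, 609,643,987]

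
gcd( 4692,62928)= 276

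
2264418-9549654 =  - 7285236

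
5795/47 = 5795/47 = 123.30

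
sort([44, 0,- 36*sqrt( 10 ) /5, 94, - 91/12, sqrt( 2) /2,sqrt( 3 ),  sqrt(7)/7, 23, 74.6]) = [ - 36* sqrt( 10 ) /5, - 91/12,0, sqrt ( 7)/7, sqrt( 2) /2 , sqrt( 3 ),  23, 44,74.6, 94] 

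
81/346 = 81/346 = 0.23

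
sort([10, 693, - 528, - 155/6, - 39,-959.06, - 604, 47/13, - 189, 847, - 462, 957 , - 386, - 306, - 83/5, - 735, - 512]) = [ - 959.06, -735, - 604,-528, - 512, - 462, - 386,- 306, - 189, - 39, - 155/6, - 83/5, 47/13, 10,693, 847, 957]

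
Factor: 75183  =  3^1*19^1*1319^1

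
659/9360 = 659/9360=0.07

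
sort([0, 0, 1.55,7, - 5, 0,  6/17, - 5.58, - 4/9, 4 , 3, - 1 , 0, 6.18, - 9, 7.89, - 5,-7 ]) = [-9, - 7 , - 5.58,  -  5, - 5, - 1, - 4/9, 0, 0, 0,0, 6/17, 1.55, 3, 4, 6.18,7,7.89 ] 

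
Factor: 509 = 509^1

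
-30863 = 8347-39210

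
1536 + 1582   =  3118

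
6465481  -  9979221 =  - 3513740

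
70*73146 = 5120220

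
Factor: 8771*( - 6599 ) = - 57879829=- 7^2* 179^1*6599^1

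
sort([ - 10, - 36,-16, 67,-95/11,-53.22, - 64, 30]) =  [ - 64, - 53.22, - 36, - 16, - 10,-95/11, 30, 67]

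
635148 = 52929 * 12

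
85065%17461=15221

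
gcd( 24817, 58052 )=23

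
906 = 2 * 453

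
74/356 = 37/178 = 0.21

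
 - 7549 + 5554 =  - 1995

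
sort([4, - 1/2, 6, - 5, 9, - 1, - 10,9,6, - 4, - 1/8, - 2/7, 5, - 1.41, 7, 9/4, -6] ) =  [ -10, -6,- 5 , - 4,  -  1.41 , - 1, - 1/2, -2/7,  -  1/8 , 9/4, 4,  5, 6, 6, 7,  9, 9]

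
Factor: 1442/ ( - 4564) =-103/326  =  - 2^( - 1 ) * 103^1*163^( - 1)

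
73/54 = 73/54 = 1.35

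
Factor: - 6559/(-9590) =937/1370 = 2^( - 1) * 5^( -1) * 137^( - 1)*937^1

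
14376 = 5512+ 8864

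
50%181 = 50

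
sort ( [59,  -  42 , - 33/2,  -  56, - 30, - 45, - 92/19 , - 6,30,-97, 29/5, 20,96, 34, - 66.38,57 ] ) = [ - 97, - 66.38, - 56,  -  45, - 42, - 30, - 33/2,-6, - 92/19,  29/5,  20,30,  34,  57,59,96 ]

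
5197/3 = 1732 + 1/3 = 1732.33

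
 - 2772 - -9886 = 7114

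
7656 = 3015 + 4641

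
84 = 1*84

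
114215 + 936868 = 1051083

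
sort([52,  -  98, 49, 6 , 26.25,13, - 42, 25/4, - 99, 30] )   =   [ - 99,-98, - 42, 6, 25/4,13, 26.25 , 30, 49,52]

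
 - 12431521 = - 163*76267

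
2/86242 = 1/43121 = 0.00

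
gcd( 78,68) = 2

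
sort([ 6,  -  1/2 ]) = [-1/2,6] 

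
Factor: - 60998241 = -3^1*20332747^1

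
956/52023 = 956/52023=0.02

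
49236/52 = 946  +  11/13=946.85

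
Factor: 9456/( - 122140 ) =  - 12/155= - 2^2*3^1*5^( - 1 )*31^( - 1 ) 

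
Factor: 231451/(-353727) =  - 53/81= - 3^ ( - 4)*53^1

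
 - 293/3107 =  - 293/3107 = - 0.09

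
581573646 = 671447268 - 89873622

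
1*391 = 391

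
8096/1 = 8096 =8096.00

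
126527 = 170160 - 43633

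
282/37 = 282/37= 7.62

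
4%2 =0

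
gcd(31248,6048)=1008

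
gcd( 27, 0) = 27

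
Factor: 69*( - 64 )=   -  2^6*3^1*  23^1= - 4416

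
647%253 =141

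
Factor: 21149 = 21149^1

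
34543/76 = 34543/76 =454.51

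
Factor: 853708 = 2^2*19^1 * 47^1*239^1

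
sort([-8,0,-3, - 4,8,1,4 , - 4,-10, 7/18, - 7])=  [-10, -8,-7,-4,-4 ,-3, 0, 7/18, 1,4, 8]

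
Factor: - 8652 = -2^2 * 3^1*7^1 * 103^1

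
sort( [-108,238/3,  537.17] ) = [ - 108, 238/3, 537.17] 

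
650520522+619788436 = 1270308958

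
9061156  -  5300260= 3760896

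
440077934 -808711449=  -368633515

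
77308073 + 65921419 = 143229492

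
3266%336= 242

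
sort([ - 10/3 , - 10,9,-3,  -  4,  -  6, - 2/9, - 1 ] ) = [  -  10, - 6, - 4, - 10/3,  -  3, -1,- 2/9,  9 ] 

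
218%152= 66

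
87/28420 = 3/980=0.00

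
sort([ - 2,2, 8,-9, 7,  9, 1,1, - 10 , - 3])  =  [ - 10,  -  9, - 3, - 2, 1, 1,2 , 7,8,9 ] 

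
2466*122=300852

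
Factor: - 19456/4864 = - 4 = - 2^2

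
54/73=54/73 = 0.74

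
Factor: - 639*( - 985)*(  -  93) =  - 58535595 = - 3^3*5^1*31^1*71^1*197^1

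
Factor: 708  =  2^2*3^1 * 59^1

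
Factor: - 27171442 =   -  2^1*43^1*139^1*2273^1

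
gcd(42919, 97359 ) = 1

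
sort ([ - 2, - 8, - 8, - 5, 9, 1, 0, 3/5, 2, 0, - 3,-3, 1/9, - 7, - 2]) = [ - 8, - 8, - 7, - 5, - 3,-3, - 2,-2, 0,0,1/9,3/5,1, 2 , 9 ]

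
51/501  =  17/167 = 0.10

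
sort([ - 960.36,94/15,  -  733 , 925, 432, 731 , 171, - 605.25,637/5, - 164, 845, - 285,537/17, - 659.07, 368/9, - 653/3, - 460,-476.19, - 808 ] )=[ - 960.36, - 808,-733,-659.07, - 605.25, - 476.19, - 460, - 285, - 653/3, - 164 , 94/15,537/17,368/9, 637/5, 171, 432,731, 845,925]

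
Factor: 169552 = 2^4 * 10597^1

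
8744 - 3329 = 5415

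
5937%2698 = 541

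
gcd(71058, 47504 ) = 2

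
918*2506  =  2300508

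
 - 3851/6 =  - 642 +1/6 = - 641.83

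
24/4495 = 24/4495  =  0.01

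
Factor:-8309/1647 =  - 3^(- 3) * 7^1*61^(  -  1)*1187^1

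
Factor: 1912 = 2^3 * 239^1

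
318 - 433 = -115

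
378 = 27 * 14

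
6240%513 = 84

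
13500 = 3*4500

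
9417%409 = 10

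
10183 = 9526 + 657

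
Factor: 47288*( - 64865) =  - 3067336120 = - 2^3*5^1*23^1*257^1*12973^1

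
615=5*123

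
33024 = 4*8256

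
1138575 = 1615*705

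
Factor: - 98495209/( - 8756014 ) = 2^( - 1 ) * 5101^1 * 19309^1 * 4378007^( - 1 ) 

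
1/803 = 1/803=0.00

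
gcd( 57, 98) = 1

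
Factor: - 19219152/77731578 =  - 3203192/12955263  =  - 2^3*3^ ( - 1)*431^1*557^ ( - 1)*929^1*7753^( - 1)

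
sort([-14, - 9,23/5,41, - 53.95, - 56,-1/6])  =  [ - 56 ,  -  53.95, - 14 , - 9, - 1/6,23/5,41 ] 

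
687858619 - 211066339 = 476792280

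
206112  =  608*339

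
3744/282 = 624/47 = 13.28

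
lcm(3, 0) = 0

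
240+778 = 1018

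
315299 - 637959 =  - 322660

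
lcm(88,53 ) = 4664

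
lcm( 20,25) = 100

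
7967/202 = 39 + 89/202 = 39.44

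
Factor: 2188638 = 2^1*3^2 * 121591^1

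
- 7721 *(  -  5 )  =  38605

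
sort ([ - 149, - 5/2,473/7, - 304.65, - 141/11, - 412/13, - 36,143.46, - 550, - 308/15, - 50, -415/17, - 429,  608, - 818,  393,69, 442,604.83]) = [-818,-550, -429, - 304.65, - 149, - 50, - 36, - 412/13,  -  415/17, - 308/15, - 141/11, - 5/2, 473/7,  69,143.46,393,442 , 604.83, 608 ] 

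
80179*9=721611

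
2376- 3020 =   -  644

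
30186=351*86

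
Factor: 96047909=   17^1*5649877^1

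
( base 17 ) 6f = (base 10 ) 117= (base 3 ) 11100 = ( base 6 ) 313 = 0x75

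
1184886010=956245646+228640364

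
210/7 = 30 = 30.00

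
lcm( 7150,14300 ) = 14300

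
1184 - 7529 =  - 6345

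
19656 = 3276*6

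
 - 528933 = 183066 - 711999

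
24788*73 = 1809524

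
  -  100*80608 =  - 8060800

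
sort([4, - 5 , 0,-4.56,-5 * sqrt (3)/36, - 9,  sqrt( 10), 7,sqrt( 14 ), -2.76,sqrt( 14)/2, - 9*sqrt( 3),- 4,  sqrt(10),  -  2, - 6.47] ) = [-9*sqrt(3), - 9, - 6.47,-5,  -  4.56, - 4,  -  2.76, - 2, - 5*sqrt(3) /36, 0, sqrt(14) /2,sqrt( 10) , sqrt (10),sqrt( 14),  4,  7] 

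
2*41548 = 83096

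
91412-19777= 71635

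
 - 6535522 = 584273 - 7119795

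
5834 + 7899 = 13733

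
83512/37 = 2257+3/37  =  2257.08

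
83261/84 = 83261/84=991.20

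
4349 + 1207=5556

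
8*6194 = 49552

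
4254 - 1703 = 2551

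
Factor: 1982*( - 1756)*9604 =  - 2^5  *7^4*439^1*991^1 = - 33425684768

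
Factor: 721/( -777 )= - 3^( - 1) * 37^( - 1)*103^1=   - 103/111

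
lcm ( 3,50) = 150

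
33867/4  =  33867/4 =8466.75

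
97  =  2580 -2483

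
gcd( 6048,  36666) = 378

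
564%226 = 112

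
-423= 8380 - 8803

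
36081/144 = 250+9/16= 250.56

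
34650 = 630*55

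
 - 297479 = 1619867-1917346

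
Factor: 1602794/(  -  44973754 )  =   - 7^( - 1 )*17^2*47^1 * 59^1*401^ ( - 1 )*8011^ (-1) = - 801397/22486877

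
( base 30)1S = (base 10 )58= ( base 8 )72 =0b111010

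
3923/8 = 490 + 3/8= 490.38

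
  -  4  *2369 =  - 9476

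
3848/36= 962/9=106.89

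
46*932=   42872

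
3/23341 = 3/23341= 0.00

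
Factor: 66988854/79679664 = 3721603/4426648 = 2^ ( - 3)*47^ ( -1 )*61^ (  -  1)*193^ ( - 1)* 3721603^1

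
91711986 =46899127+44812859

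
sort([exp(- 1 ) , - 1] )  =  [  -  1,  exp( - 1 )]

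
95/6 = 15 + 5/6 = 15.83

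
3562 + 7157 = 10719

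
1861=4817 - 2956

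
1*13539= 13539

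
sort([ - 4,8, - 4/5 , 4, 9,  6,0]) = [- 4 , - 4/5,0,4,6, 8,9 ]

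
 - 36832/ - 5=7366 + 2/5 = 7366.40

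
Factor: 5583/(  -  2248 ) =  - 2^ ( - 3)*3^1*281^ ( - 1)*1861^1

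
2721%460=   421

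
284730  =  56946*5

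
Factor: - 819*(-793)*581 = 3^2*7^2*13^2 *61^1*83^1= 377340327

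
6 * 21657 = 129942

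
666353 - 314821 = 351532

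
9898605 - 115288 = 9783317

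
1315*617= 811355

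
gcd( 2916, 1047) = 3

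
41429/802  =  41429/802= 51.66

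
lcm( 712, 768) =68352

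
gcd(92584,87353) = 1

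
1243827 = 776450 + 467377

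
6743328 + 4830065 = 11573393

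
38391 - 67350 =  - 28959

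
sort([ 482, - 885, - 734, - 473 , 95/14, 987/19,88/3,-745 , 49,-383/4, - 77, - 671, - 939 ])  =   [ - 939,-885, - 745,-734 , - 671, - 473, -383/4 , - 77,95/14,88/3, 49, 987/19,482 ]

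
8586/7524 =1 + 59/418 = 1.14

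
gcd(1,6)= 1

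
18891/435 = 6297/145 = 43.43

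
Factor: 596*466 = 277736 = 2^3 * 149^1*233^1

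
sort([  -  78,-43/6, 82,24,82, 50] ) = [  -  78, - 43/6,24,  50, 82,  82] 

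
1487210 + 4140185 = 5627395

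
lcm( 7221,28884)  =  28884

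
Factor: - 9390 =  - 2^1*3^1 *5^1*313^1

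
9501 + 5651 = 15152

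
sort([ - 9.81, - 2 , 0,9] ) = [ -9.81,  -  2, 0,9]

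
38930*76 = 2958680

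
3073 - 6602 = -3529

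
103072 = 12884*8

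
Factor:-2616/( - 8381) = 2^3*3^1*17^(  -  2)*29^( - 1 )*109^1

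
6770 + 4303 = 11073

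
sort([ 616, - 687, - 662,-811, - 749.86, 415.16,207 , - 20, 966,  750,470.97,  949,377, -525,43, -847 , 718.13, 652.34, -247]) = [ - 847, - 811,-749.86,-687, - 662, - 525 , - 247, - 20 , 43,207,377,415.16,470.97, 616, 652.34, 718.13,750, 949,966] 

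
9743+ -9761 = - 18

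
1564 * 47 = 73508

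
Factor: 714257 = 714257^1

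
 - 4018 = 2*( - 2009)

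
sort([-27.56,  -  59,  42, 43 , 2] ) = [  -  59, - 27.56,  2, 42,43]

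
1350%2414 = 1350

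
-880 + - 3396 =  - 4276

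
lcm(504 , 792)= 5544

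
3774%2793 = 981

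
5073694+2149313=7223007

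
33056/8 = 4132 =4132.00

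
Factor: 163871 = 163871^1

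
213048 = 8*26631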